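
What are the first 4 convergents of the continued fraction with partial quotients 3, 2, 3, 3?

Using the convergent recurrence p_i = a_i*p_{i-1} + p_{i-2}, q_i = a_i*q_{i-1} + q_{i-2} with p_{-2}=0, p_{-1}=1, q_{-2}=1, q_{-1}=0:
  i=0: a_0=3, p_0 = 3*1 + 0 = 3, q_0 = 3*0 + 1 = 1.
  i=1: a_1=2, p_1 = 2*3 + 1 = 7, q_1 = 2*1 + 0 = 2.
  i=2: a_2=3, p_2 = 3*7 + 3 = 24, q_2 = 3*2 + 1 = 7.
  i=3: a_3=3, p_3 = 3*24 + 7 = 79, q_3 = 3*7 + 2 = 23.

3/1, 7/2, 24/7, 79/23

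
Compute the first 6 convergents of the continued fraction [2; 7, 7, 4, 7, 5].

Using the convergent recurrence p_i = a_i*p_{i-1} + p_{i-2}, q_i = a_i*q_{i-1} + q_{i-2} with p_{-2}=0, p_{-1}=1, q_{-2}=1, q_{-1}=0:
  i=0: a_0=2, p_0 = 2*1 + 0 = 2, q_0 = 2*0 + 1 = 1.
  i=1: a_1=7, p_1 = 7*2 + 1 = 15, q_1 = 7*1 + 0 = 7.
  i=2: a_2=7, p_2 = 7*15 + 2 = 107, q_2 = 7*7 + 1 = 50.
  i=3: a_3=4, p_3 = 4*107 + 15 = 443, q_3 = 4*50 + 7 = 207.
  i=4: a_4=7, p_4 = 7*443 + 107 = 3208, q_4 = 7*207 + 50 = 1499.
  i=5: a_5=5, p_5 = 5*3208 + 443 = 16483, q_5 = 5*1499 + 207 = 7702.

2/1, 15/7, 107/50, 443/207, 3208/1499, 16483/7702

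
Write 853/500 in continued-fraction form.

[1; 1, 2, 2, 2, 29]

Run the Euclidean algorithm on 853 and 500; the successive quotients are the partial quotients a_0, a_1, ... (each step inverts the fractional part left over by the previous one):
  853 = 1*500 + 353, so a_0 = 1.
  500 = 1*353 + 147, so a_1 = 1.
  353 = 2*147 + 59, so a_2 = 2.
  147 = 2*59 + 29, so a_3 = 2.
  59 = 2*29 + 1, so a_4 = 2.
  29 = 29*1 + 0, so a_5 = 29.
The remainder reaches 0 after 6 divisions, so the expansion has 6 partial quotients, read off in order.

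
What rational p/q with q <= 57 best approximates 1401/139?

383/38

Expand x = 1401/139 as a continued fraction with the Euclidean algorithm:
  1401 = 10*139 + 11, so a_0 = 10.
  139 = 12*11 + 7, so a_1 = 12.
  11 = 1*7 + 4, so a_2 = 1.
  7 = 1*4 + 3, so a_3 = 1.
  4 = 1*3 + 1, so a_4 = 1.
  3 = 3*1 + 0, so a_5 = 3.
so x = [10; 12, 1, 1, 1, 3].
Convergents (p_i = a_i*p_{i-1} + p_{i-2}, q_i = a_i*q_{i-1} + q_{i-2} with p_{-2}=0, p_{-1}=1, q_{-2}=1, q_{-1}=0), until the denominator exceeds 57:
  i=0: a_0=10, p_0 = 10*1 + 0 = 10, q_0 = 10*0 + 1 = 1.
  i=1: a_1=12, p_1 = 12*10 + 1 = 121, q_1 = 12*1 + 0 = 12.
  i=2: a_2=1, p_2 = 1*121 + 10 = 131, q_2 = 1*12 + 1 = 13.
  i=3: a_3=1, p_3 = 1*131 + 121 = 252, q_3 = 1*13 + 12 = 25.
  i=4: a_4=1, p_4 = 1*252 + 131 = 383, q_4 = 1*25 + 13 = 38.
  i=5: a_5=3, p_5 = 3*383 + 252 = 1401, q_5 = 3*38 + 25 = 139.
q_5 = 139 > 57, so the last convergent with denominator <= 57 is p_4/q_4 = 383/38.
The closest fraction with denominator <= 57 is either p_4/q_4 or the intermediate fraction (k*p_4 + p_3)/(k*q_4 + q_3) with the largest k >= 1 whose denominator stays <= 57; these approach x as k grows, and every other convergent or intermediate fraction in range is farther away.
Largest k: floor((57 - q_3)/q_4) = floor((57 - 25)/38) = 0.
Since k = 0, no intermediate fraction beyond p_4/q_4 has denominator <= 57, so the convergent 383/38 is the closest (its error is |1401*38 - 383*139|/(139*38) = 1/5282).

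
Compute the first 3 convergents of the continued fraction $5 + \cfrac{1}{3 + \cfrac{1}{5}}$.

Using the convergent recurrence p_i = a_i*p_{i-1} + p_{i-2}, q_i = a_i*q_{i-1} + q_{i-2} with p_{-2}=0, p_{-1}=1, q_{-2}=1, q_{-1}=0:
  i=0: a_0=5, p_0 = 5*1 + 0 = 5, q_0 = 5*0 + 1 = 1.
  i=1: a_1=3, p_1 = 3*5 + 1 = 16, q_1 = 3*1 + 0 = 3.
  i=2: a_2=5, p_2 = 5*16 + 5 = 85, q_2 = 5*3 + 1 = 16.

5/1, 16/3, 85/16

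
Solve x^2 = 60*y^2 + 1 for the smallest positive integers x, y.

(x, y) = (31, 4)

First expand sqrt(60) as a continued fraction. With x_i = (sqrt(60) + m_i)/d_i and (m_0, d_0) = (0, 1): a_0 = floor(sqrt(60)) = 7, since 7^2 = 49 <= 60 < 64 = 8^2.
Iterate m_{i+1} = d_i*a_i - m_i, d_{i+1} = (60 - m_{i+1}^2)/d_i, a_{i+1} = floor((a_0 + m_{i+1})/d_{i+1}):
  m_1 = 1*7 - 0 = 7, d_1 = (60 - 7^2)/1 = 11/1 = 11, a_1 = floor((7 + 7)/11) = 1.
  m_2 = 11*1 - 7 = 4, d_2 = (60 - 4^2)/11 = 44/11 = 4, a_2 = floor((7 + 4)/4) = 2.
  m_3 = 4*2 - 4 = 4, d_3 = (60 - 4^2)/4 = 44/4 = 11, a_3 = floor((7 + 4)/11) = 1.
  m_4 = 11*1 - 4 = 7, d_4 = (60 - 7^2)/11 = 11/11 = 1, a_4 = floor((7 + 7)/1) = 14.
  m_5 = 1*14 - 7 = 7, d_5 = (60 - 7^2)/1 = 11/1 = 11: (m_5, d_5) = (m_1, d_1) = (7, 11), so from here the quotients repeat a_1, ..., a_4; the period length is 4.
So sqrt(60) = [7; (1, 2, 1, 14)] with period length k = 4.
k is even, so the fundamental solution of x^2 - 60y^2 = 1 is (p_{k-1}, q_{k-1}) = (p_3, q_3); compute convergents through index 3.
Convergents (p_i = a_i*p_{i-1} + p_{i-2}, q_i = a_i*q_{i-1} + q_{i-2} with p_{-2}=0, p_{-1}=1, q_{-2}=1, q_{-1}=0):
  i=0: a_0=7, p_0 = 7*1 + 0 = 7, q_0 = 7*0 + 1 = 1.
  i=1: a_1=1, p_1 = 1*7 + 1 = 8, q_1 = 1*1 + 0 = 1.
  i=2: a_2=2, p_2 = 2*8 + 7 = 23, q_2 = 2*1 + 1 = 3.
  i=3: a_3=1, p_3 = 1*23 + 8 = 31, q_3 = 1*3 + 1 = 4.
Check: 31^2 - 60*4^2 = 961 - 960 = 1, so (x, y) = (31, 4) solves the equation, and by the theorem it is the least positive solution.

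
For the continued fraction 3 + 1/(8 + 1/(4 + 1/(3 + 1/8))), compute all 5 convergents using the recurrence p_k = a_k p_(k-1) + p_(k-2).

3/1, 25/8, 103/33, 334/107, 2775/889

Using the convergent recurrence p_i = a_i*p_{i-1} + p_{i-2}, q_i = a_i*q_{i-1} + q_{i-2} with p_{-2}=0, p_{-1}=1, q_{-2}=1, q_{-1}=0:
  i=0: a_0=3, p_0 = 3*1 + 0 = 3, q_0 = 3*0 + 1 = 1.
  i=1: a_1=8, p_1 = 8*3 + 1 = 25, q_1 = 8*1 + 0 = 8.
  i=2: a_2=4, p_2 = 4*25 + 3 = 103, q_2 = 4*8 + 1 = 33.
  i=3: a_3=3, p_3 = 3*103 + 25 = 334, q_3 = 3*33 + 8 = 107.
  i=4: a_4=8, p_4 = 8*334 + 103 = 2775, q_4 = 8*107 + 33 = 889.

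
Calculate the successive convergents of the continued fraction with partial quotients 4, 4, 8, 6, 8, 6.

Using the convergent recurrence p_i = a_i*p_{i-1} + p_{i-2}, q_i = a_i*q_{i-1} + q_{i-2} with p_{-2}=0, p_{-1}=1, q_{-2}=1, q_{-1}=0:
  i=0: a_0=4, p_0 = 4*1 + 0 = 4, q_0 = 4*0 + 1 = 1.
  i=1: a_1=4, p_1 = 4*4 + 1 = 17, q_1 = 4*1 + 0 = 4.
  i=2: a_2=8, p_2 = 8*17 + 4 = 140, q_2 = 8*4 + 1 = 33.
  i=3: a_3=6, p_3 = 6*140 + 17 = 857, q_3 = 6*33 + 4 = 202.
  i=4: a_4=8, p_4 = 8*857 + 140 = 6996, q_4 = 8*202 + 33 = 1649.
  i=5: a_5=6, p_5 = 6*6996 + 857 = 42833, q_5 = 6*1649 + 202 = 10096.

4/1, 17/4, 140/33, 857/202, 6996/1649, 42833/10096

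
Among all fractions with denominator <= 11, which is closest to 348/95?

11/3

Expand x = 348/95 as a continued fraction with the Euclidean algorithm:
  348 = 3*95 + 63, so a_0 = 3.
  95 = 1*63 + 32, so a_1 = 1.
  63 = 1*32 + 31, so a_2 = 1.
  32 = 1*31 + 1, so a_3 = 1.
  31 = 31*1 + 0, so a_4 = 31.
so x = [3; 1, 1, 1, 31].
Convergents (p_i = a_i*p_{i-1} + p_{i-2}, q_i = a_i*q_{i-1} + q_{i-2} with p_{-2}=0, p_{-1}=1, q_{-2}=1, q_{-1}=0), until the denominator exceeds 11:
  i=0: a_0=3, p_0 = 3*1 + 0 = 3, q_0 = 3*0 + 1 = 1.
  i=1: a_1=1, p_1 = 1*3 + 1 = 4, q_1 = 1*1 + 0 = 1.
  i=2: a_2=1, p_2 = 1*4 + 3 = 7, q_2 = 1*1 + 1 = 2.
  i=3: a_3=1, p_3 = 1*7 + 4 = 11, q_3 = 1*2 + 1 = 3.
  i=4: a_4=31, p_4 = 31*11 + 7 = 348, q_4 = 31*3 + 2 = 95.
q_4 = 95 > 11, so the last convergent with denominator <= 11 is p_3/q_3 = 11/3.
The closest fraction with denominator <= 11 is either p_3/q_3 or the intermediate fraction (k*p_3 + p_2)/(k*q_3 + q_2) with the largest k >= 1 whose denominator stays <= 11; these approach x as k grows, and every other convergent or intermediate fraction in range is farther away.
Largest k: floor((11 - q_2)/q_3) = floor((11 - 2)/3) = 3.
That gives (3*11 + 7)/(3*3 + 2) = 40/11.
Compare the errors: |x - 11/3| = |348*3 - 11*95|/(95*3) = 1/285, and |x - 40/11| = |348*11 - 40*95|/(95*11) = 28/1045.
Cross-multiplying, 1*1045 = 1045 < 7980 = 28*285, so 1/285 is smaller: the convergent 11/3 is closer to x than 40/11.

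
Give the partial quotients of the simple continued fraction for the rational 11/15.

[0; 1, 2, 1, 3]

Run the Euclidean algorithm on 11 and 15; the successive quotients are the partial quotients a_0, a_1, ... (each step inverts the fractional part left over by the previous one):
  11 = 0*15 + 11, so a_0 = 0.
  15 = 1*11 + 4, so a_1 = 1.
  11 = 2*4 + 3, so a_2 = 2.
  4 = 1*3 + 1, so a_3 = 1.
  3 = 3*1 + 0, so a_4 = 3.
The remainder reaches 0 after 5 divisions, so the expansion has 5 partial quotients, read off in order.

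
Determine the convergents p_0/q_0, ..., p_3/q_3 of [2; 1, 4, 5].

Using the convergent recurrence p_i = a_i*p_{i-1} + p_{i-2}, q_i = a_i*q_{i-1} + q_{i-2} with p_{-2}=0, p_{-1}=1, q_{-2}=1, q_{-1}=0:
  i=0: a_0=2, p_0 = 2*1 + 0 = 2, q_0 = 2*0 + 1 = 1.
  i=1: a_1=1, p_1 = 1*2 + 1 = 3, q_1 = 1*1 + 0 = 1.
  i=2: a_2=4, p_2 = 4*3 + 2 = 14, q_2 = 4*1 + 1 = 5.
  i=3: a_3=5, p_3 = 5*14 + 3 = 73, q_3 = 5*5 + 1 = 26.

2/1, 3/1, 14/5, 73/26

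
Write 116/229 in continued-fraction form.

Run the Euclidean algorithm on 116 and 229; the successive quotients are the partial quotients a_0, a_1, ... (each step inverts the fractional part left over by the previous one):
  116 = 0*229 + 116, so a_0 = 0.
  229 = 1*116 + 113, so a_1 = 1.
  116 = 1*113 + 3, so a_2 = 1.
  113 = 37*3 + 2, so a_3 = 37.
  3 = 1*2 + 1, so a_4 = 1.
  2 = 2*1 + 0, so a_5 = 2.
The remainder reaches 0 after 6 divisions, so the expansion has 6 partial quotients, read off in order.

[0; 1, 1, 37, 1, 2]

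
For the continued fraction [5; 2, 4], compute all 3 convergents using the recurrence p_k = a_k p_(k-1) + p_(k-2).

5/1, 11/2, 49/9

Using the convergent recurrence p_i = a_i*p_{i-1} + p_{i-2}, q_i = a_i*q_{i-1} + q_{i-2} with p_{-2}=0, p_{-1}=1, q_{-2}=1, q_{-1}=0:
  i=0: a_0=5, p_0 = 5*1 + 0 = 5, q_0 = 5*0 + 1 = 1.
  i=1: a_1=2, p_1 = 2*5 + 1 = 11, q_1 = 2*1 + 0 = 2.
  i=2: a_2=4, p_2 = 4*11 + 5 = 49, q_2 = 4*2 + 1 = 9.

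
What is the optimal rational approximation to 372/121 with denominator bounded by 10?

31/10

Expand x = 372/121 as a continued fraction with the Euclidean algorithm:
  372 = 3*121 + 9, so a_0 = 3.
  121 = 13*9 + 4, so a_1 = 13.
  9 = 2*4 + 1, so a_2 = 2.
  4 = 4*1 + 0, so a_3 = 4.
so x = [3; 13, 2, 4].
Convergents (p_i = a_i*p_{i-1} + p_{i-2}, q_i = a_i*q_{i-1} + q_{i-2} with p_{-2}=0, p_{-1}=1, q_{-2}=1, q_{-1}=0), until the denominator exceeds 10:
  i=0: a_0=3, p_0 = 3*1 + 0 = 3, q_0 = 3*0 + 1 = 1.
  i=1: a_1=13, p_1 = 13*3 + 1 = 40, q_1 = 13*1 + 0 = 13.
q_1 = 13 > 10, so the last convergent with denominator <= 10 is p_0/q_0 = 3/1.
The closest fraction with denominator <= 10 is either p_0/q_0 or the intermediate fraction (k*p_0 + p_{-1})/(k*q_0 + q_{-1}) with the largest k >= 1 whose denominator stays <= 10; these approach x as k grows, and every other convergent or intermediate fraction in range is farther away.
Largest k: floor((10 - q_{-1})/q_0) = floor((10 - 0)/1) = 10 (using the seeds p_{-1} = 1, q_{-1} = 0).
That gives (10*3 + 1)/(10*1 + 0) = 31/10.
Compare the errors: |x - 3/1| = |372*1 - 3*121|/(121*1) = 9/121, and |x - 31/10| = |372*10 - 31*121|/(121*10) = 31/1210.
Cross-multiplying, 31*121 = 3751 < 10890 = 9*1210, so 31/1210 is smaller: the intermediate fraction 31/10 is closer to x than 3/1.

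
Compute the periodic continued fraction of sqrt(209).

Write x_i = (sqrt(209) + m_i)/d_i with (m_0, d_0) = (0, 1). a_0 = floor(sqrt(209)) = 14, since 14^2 = 196 <= 209 < 225 = 15^2.
Iterate m_{i+1} = d_i*a_i - m_i, d_{i+1} = (209 - m_{i+1}^2)/d_i, a_{i+1} = floor((a_0 + m_{i+1})/d_{i+1}):
  m_1 = 1*14 - 0 = 14, d_1 = (209 - 14^2)/1 = 13/1 = 13, a_1 = floor((14 + 14)/13) = 2.
  m_2 = 13*2 - 14 = 12, d_2 = (209 - 12^2)/13 = 65/13 = 5, a_2 = floor((14 + 12)/5) = 5.
  m_3 = 5*5 - 12 = 13, d_3 = (209 - 13^2)/5 = 40/5 = 8, a_3 = floor((14 + 13)/8) = 3.
  m_4 = 8*3 - 13 = 11, d_4 = (209 - 11^2)/8 = 88/8 = 11, a_4 = floor((14 + 11)/11) = 2.
  m_5 = 11*2 - 11 = 11, d_5 = (209 - 11^2)/11 = 88/11 = 8, a_5 = floor((14 + 11)/8) = 3.
  m_6 = 8*3 - 11 = 13, d_6 = (209 - 13^2)/8 = 40/8 = 5, a_6 = floor((14 + 13)/5) = 5.
  m_7 = 5*5 - 13 = 12, d_7 = (209 - 12^2)/5 = 65/5 = 13, a_7 = floor((14 + 12)/13) = 2.
  m_8 = 13*2 - 12 = 14, d_8 = (209 - 14^2)/13 = 13/13 = 1, a_8 = floor((14 + 14)/1) = 28.
  m_9 = 1*28 - 14 = 14, d_9 = (209 - 14^2)/1 = 13/1 = 13: (m_9, d_9) = (m_1, d_1) = (14, 13), so from here the quotients repeat a_1, ..., a_8; the period length is 8.
Hence the expansion of sqrt(209) is a_0 = 14 followed by the repeating block 2, 5, 3, 2, 3, 5, 2, 28 (period 8).

[14; (2, 5, 3, 2, 3, 5, 2, 28)]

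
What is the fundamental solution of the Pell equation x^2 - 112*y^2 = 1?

(x, y) = (127, 12)

First expand sqrt(112) as a continued fraction. With x_i = (sqrt(112) + m_i)/d_i and (m_0, d_0) = (0, 1): a_0 = floor(sqrt(112)) = 10, since 10^2 = 100 <= 112 < 121 = 11^2.
Iterate m_{i+1} = d_i*a_i - m_i, d_{i+1} = (112 - m_{i+1}^2)/d_i, a_{i+1} = floor((a_0 + m_{i+1})/d_{i+1}):
  m_1 = 1*10 - 0 = 10, d_1 = (112 - 10^2)/1 = 12/1 = 12, a_1 = floor((10 + 10)/12) = 1.
  m_2 = 12*1 - 10 = 2, d_2 = (112 - 2^2)/12 = 108/12 = 9, a_2 = floor((10 + 2)/9) = 1.
  m_3 = 9*1 - 2 = 7, d_3 = (112 - 7^2)/9 = 63/9 = 7, a_3 = floor((10 + 7)/7) = 2.
  m_4 = 7*2 - 7 = 7, d_4 = (112 - 7^2)/7 = 63/7 = 9, a_4 = floor((10 + 7)/9) = 1.
  m_5 = 9*1 - 7 = 2, d_5 = (112 - 2^2)/9 = 108/9 = 12, a_5 = floor((10 + 2)/12) = 1.
  m_6 = 12*1 - 2 = 10, d_6 = (112 - 10^2)/12 = 12/12 = 1, a_6 = floor((10 + 10)/1) = 20.
  m_7 = 1*20 - 10 = 10, d_7 = (112 - 10^2)/1 = 12/1 = 12: (m_7, d_7) = (m_1, d_1) = (10, 12), so from here the quotients repeat a_1, ..., a_6; the period length is 6.
So sqrt(112) = [10; (1, 1, 2, 1, 1, 20)] with period length k = 6.
k is even, so the fundamental solution of x^2 - 112y^2 = 1 is (p_{k-1}, q_{k-1}) = (p_5, q_5); compute convergents through index 5.
Convergents (p_i = a_i*p_{i-1} + p_{i-2}, q_i = a_i*q_{i-1} + q_{i-2} with p_{-2}=0, p_{-1}=1, q_{-2}=1, q_{-1}=0):
  i=0: a_0=10, p_0 = 10*1 + 0 = 10, q_0 = 10*0 + 1 = 1.
  i=1: a_1=1, p_1 = 1*10 + 1 = 11, q_1 = 1*1 + 0 = 1.
  i=2: a_2=1, p_2 = 1*11 + 10 = 21, q_2 = 1*1 + 1 = 2.
  i=3: a_3=2, p_3 = 2*21 + 11 = 53, q_3 = 2*2 + 1 = 5.
  i=4: a_4=1, p_4 = 1*53 + 21 = 74, q_4 = 1*5 + 2 = 7.
  i=5: a_5=1, p_5 = 1*74 + 53 = 127, q_5 = 1*7 + 5 = 12.
Check: 127^2 - 112*12^2 = 16129 - 16128 = 1, so (x, y) = (127, 12) solves the equation, and by the theorem it is the least positive solution.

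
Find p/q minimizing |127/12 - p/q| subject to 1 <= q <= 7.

74/7

Expand x = 127/12 as a continued fraction with the Euclidean algorithm:
  127 = 10*12 + 7, so a_0 = 10.
  12 = 1*7 + 5, so a_1 = 1.
  7 = 1*5 + 2, so a_2 = 1.
  5 = 2*2 + 1, so a_3 = 2.
  2 = 2*1 + 0, so a_4 = 2.
so x = [10; 1, 1, 2, 2].
Convergents (p_i = a_i*p_{i-1} + p_{i-2}, q_i = a_i*q_{i-1} + q_{i-2} with p_{-2}=0, p_{-1}=1, q_{-2}=1, q_{-1}=0), until the denominator exceeds 7:
  i=0: a_0=10, p_0 = 10*1 + 0 = 10, q_0 = 10*0 + 1 = 1.
  i=1: a_1=1, p_1 = 1*10 + 1 = 11, q_1 = 1*1 + 0 = 1.
  i=2: a_2=1, p_2 = 1*11 + 10 = 21, q_2 = 1*1 + 1 = 2.
  i=3: a_3=2, p_3 = 2*21 + 11 = 53, q_3 = 2*2 + 1 = 5.
  i=4: a_4=2, p_4 = 2*53 + 21 = 127, q_4 = 2*5 + 2 = 12.
q_4 = 12 > 7, so the last convergent with denominator <= 7 is p_3/q_3 = 53/5.
The closest fraction with denominator <= 7 is either p_3/q_3 or the intermediate fraction (k*p_3 + p_2)/(k*q_3 + q_2) with the largest k >= 1 whose denominator stays <= 7; these approach x as k grows, and every other convergent or intermediate fraction in range is farther away.
Largest k: floor((7 - q_2)/q_3) = floor((7 - 2)/5) = 1.
That gives (1*53 + 21)/(1*5 + 2) = 74/7.
Compare the errors: |x - 53/5| = |127*5 - 53*12|/(12*5) = 1/60, and |x - 74/7| = |127*7 - 74*12|/(12*7) = 1/84.
Cross-multiplying, 1*60 = 60 < 84 = 1*84, so 1/84 is smaller: the intermediate fraction 74/7 is closer to x than 53/5.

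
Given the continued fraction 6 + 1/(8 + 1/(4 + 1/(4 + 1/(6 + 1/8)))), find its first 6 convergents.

Using the convergent recurrence p_i = a_i*p_{i-1} + p_{i-2}, q_i = a_i*q_{i-1} + q_{i-2} with p_{-2}=0, p_{-1}=1, q_{-2}=1, q_{-1}=0:
  i=0: a_0=6, p_0 = 6*1 + 0 = 6, q_0 = 6*0 + 1 = 1.
  i=1: a_1=8, p_1 = 8*6 + 1 = 49, q_1 = 8*1 + 0 = 8.
  i=2: a_2=4, p_2 = 4*49 + 6 = 202, q_2 = 4*8 + 1 = 33.
  i=3: a_3=4, p_3 = 4*202 + 49 = 857, q_3 = 4*33 + 8 = 140.
  i=4: a_4=6, p_4 = 6*857 + 202 = 5344, q_4 = 6*140 + 33 = 873.
  i=5: a_5=8, p_5 = 8*5344 + 857 = 43609, q_5 = 8*873 + 140 = 7124.

6/1, 49/8, 202/33, 857/140, 5344/873, 43609/7124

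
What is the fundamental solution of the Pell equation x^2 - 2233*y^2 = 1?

First expand sqrt(2233) as a continued fraction. With x_i = (sqrt(2233) + m_i)/d_i and (m_0, d_0) = (0, 1): a_0 = floor(sqrt(2233)) = 47, since 47^2 = 2209 <= 2233 < 2304 = 48^2.
Iterate m_{i+1} = d_i*a_i - m_i, d_{i+1} = (2233 - m_{i+1}^2)/d_i, a_{i+1} = floor((a_0 + m_{i+1})/d_{i+1}):
  m_1 = 1*47 - 0 = 47, d_1 = (2233 - 47^2)/1 = 24/1 = 24, a_1 = floor((47 + 47)/24) = 3.
  m_2 = 24*3 - 47 = 25, d_2 = (2233 - 25^2)/24 = 1608/24 = 67, a_2 = floor((47 + 25)/67) = 1.
  m_3 = 67*1 - 25 = 42, d_3 = (2233 - 42^2)/67 = 469/67 = 7, a_3 = floor((47 + 42)/7) = 12.
  m_4 = 7*12 - 42 = 42, d_4 = (2233 - 42^2)/7 = 469/7 = 67, a_4 = floor((47 + 42)/67) = 1.
  m_5 = 67*1 - 42 = 25, d_5 = (2233 - 25^2)/67 = 1608/67 = 24, a_5 = floor((47 + 25)/24) = 3.
  m_6 = 24*3 - 25 = 47, d_6 = (2233 - 47^2)/24 = 24/24 = 1, a_6 = floor((47 + 47)/1) = 94.
  m_7 = 1*94 - 47 = 47, d_7 = (2233 - 47^2)/1 = 24/1 = 24: (m_7, d_7) = (m_1, d_1) = (47, 24), so from here the quotients repeat a_1, ..., a_6; the period length is 6.
So sqrt(2233) = [47; (3, 1, 12, 1, 3, 94)] with period length k = 6.
k is even, so the fundamental solution of x^2 - 2233y^2 = 1 is (p_{k-1}, q_{k-1}) = (p_5, q_5); compute convergents through index 5.
Convergents (p_i = a_i*p_{i-1} + p_{i-2}, q_i = a_i*q_{i-1} + q_{i-2} with p_{-2}=0, p_{-1}=1, q_{-2}=1, q_{-1}=0):
  i=0: a_0=47, p_0 = 47*1 + 0 = 47, q_0 = 47*0 + 1 = 1.
  i=1: a_1=3, p_1 = 3*47 + 1 = 142, q_1 = 3*1 + 0 = 3.
  i=2: a_2=1, p_2 = 1*142 + 47 = 189, q_2 = 1*3 + 1 = 4.
  i=3: a_3=12, p_3 = 12*189 + 142 = 2410, q_3 = 12*4 + 3 = 51.
  i=4: a_4=1, p_4 = 1*2410 + 189 = 2599, q_4 = 1*51 + 4 = 55.
  i=5: a_5=3, p_5 = 3*2599 + 2410 = 10207, q_5 = 3*55 + 51 = 216.
Check: 10207^2 - 2233*216^2 = 104182849 - 104182848 = 1, so (x, y) = (10207, 216) solves the equation, and by the theorem it is the least positive solution.

(x, y) = (10207, 216)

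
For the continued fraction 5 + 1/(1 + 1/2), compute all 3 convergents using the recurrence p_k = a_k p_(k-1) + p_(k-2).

Using the convergent recurrence p_i = a_i*p_{i-1} + p_{i-2}, q_i = a_i*q_{i-1} + q_{i-2} with p_{-2}=0, p_{-1}=1, q_{-2}=1, q_{-1}=0:
  i=0: a_0=5, p_0 = 5*1 + 0 = 5, q_0 = 5*0 + 1 = 1.
  i=1: a_1=1, p_1 = 1*5 + 1 = 6, q_1 = 1*1 + 0 = 1.
  i=2: a_2=2, p_2 = 2*6 + 5 = 17, q_2 = 2*1 + 1 = 3.

5/1, 6/1, 17/3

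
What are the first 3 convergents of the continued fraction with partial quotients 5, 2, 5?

5/1, 11/2, 60/11

Using the convergent recurrence p_i = a_i*p_{i-1} + p_{i-2}, q_i = a_i*q_{i-1} + q_{i-2} with p_{-2}=0, p_{-1}=1, q_{-2}=1, q_{-1}=0:
  i=0: a_0=5, p_0 = 5*1 + 0 = 5, q_0 = 5*0 + 1 = 1.
  i=1: a_1=2, p_1 = 2*5 + 1 = 11, q_1 = 2*1 + 0 = 2.
  i=2: a_2=5, p_2 = 5*11 + 5 = 60, q_2 = 5*2 + 1 = 11.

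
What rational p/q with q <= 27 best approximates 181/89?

55/27

Expand x = 181/89 as a continued fraction with the Euclidean algorithm:
  181 = 2*89 + 3, so a_0 = 2.
  89 = 29*3 + 2, so a_1 = 29.
  3 = 1*2 + 1, so a_2 = 1.
  2 = 2*1 + 0, so a_3 = 2.
so x = [2; 29, 1, 2].
Convergents (p_i = a_i*p_{i-1} + p_{i-2}, q_i = a_i*q_{i-1} + q_{i-2} with p_{-2}=0, p_{-1}=1, q_{-2}=1, q_{-1}=0), until the denominator exceeds 27:
  i=0: a_0=2, p_0 = 2*1 + 0 = 2, q_0 = 2*0 + 1 = 1.
  i=1: a_1=29, p_1 = 29*2 + 1 = 59, q_1 = 29*1 + 0 = 29.
q_1 = 29 > 27, so the last convergent with denominator <= 27 is p_0/q_0 = 2/1.
The closest fraction with denominator <= 27 is either p_0/q_0 or the intermediate fraction (k*p_0 + p_{-1})/(k*q_0 + q_{-1}) with the largest k >= 1 whose denominator stays <= 27; these approach x as k grows, and every other convergent or intermediate fraction in range is farther away.
Largest k: floor((27 - q_{-1})/q_0) = floor((27 - 0)/1) = 27 (using the seeds p_{-1} = 1, q_{-1} = 0).
That gives (27*2 + 1)/(27*1 + 0) = 55/27.
Compare the errors: |x - 2/1| = |181*1 - 2*89|/(89*1) = 3/89, and |x - 55/27| = |181*27 - 55*89|/(89*27) = 8/2403.
Cross-multiplying, 8*89 = 712 < 7209 = 3*2403, so 8/2403 is smaller: the intermediate fraction 55/27 is closer to x than 2/1.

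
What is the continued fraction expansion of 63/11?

Run the Euclidean algorithm on 63 and 11; the successive quotients are the partial quotients a_0, a_1, ... (each step inverts the fractional part left over by the previous one):
  63 = 5*11 + 8, so a_0 = 5.
  11 = 1*8 + 3, so a_1 = 1.
  8 = 2*3 + 2, so a_2 = 2.
  3 = 1*2 + 1, so a_3 = 1.
  2 = 2*1 + 0, so a_4 = 2.
The remainder reaches 0 after 5 divisions, so the expansion has 5 partial quotients, read off in order.

[5; 1, 2, 1, 2]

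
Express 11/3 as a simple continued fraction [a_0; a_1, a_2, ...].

[3; 1, 2]

Run the Euclidean algorithm on 11 and 3; the successive quotients are the partial quotients a_0, a_1, ... (each step inverts the fractional part left over by the previous one):
  11 = 3*3 + 2, so a_0 = 3.
  3 = 1*2 + 1, so a_1 = 1.
  2 = 2*1 + 0, so a_2 = 2.
The remainder reaches 0 after 3 divisions, so the expansion has 3 partial quotients, read off in order.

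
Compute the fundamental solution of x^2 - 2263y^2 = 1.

First expand sqrt(2263) as a continued fraction. With x_i = (sqrt(2263) + m_i)/d_i and (m_0, d_0) = (0, 1): a_0 = floor(sqrt(2263)) = 47, since 47^2 = 2209 <= 2263 < 2304 = 48^2.
Iterate m_{i+1} = d_i*a_i - m_i, d_{i+1} = (2263 - m_{i+1}^2)/d_i, a_{i+1} = floor((a_0 + m_{i+1})/d_{i+1}):
  m_1 = 1*47 - 0 = 47, d_1 = (2263 - 47^2)/1 = 54/1 = 54, a_1 = floor((47 + 47)/54) = 1.
  m_2 = 54*1 - 47 = 7, d_2 = (2263 - 7^2)/54 = 2214/54 = 41, a_2 = floor((47 + 7)/41) = 1.
  m_3 = 41*1 - 7 = 34, d_3 = (2263 - 34^2)/41 = 1107/41 = 27, a_3 = floor((47 + 34)/27) = 3.
  m_4 = 27*3 - 34 = 47, d_4 = (2263 - 47^2)/27 = 54/27 = 2, a_4 = floor((47 + 47)/2) = 47.
  m_5 = 2*47 - 47 = 47, d_5 = (2263 - 47^2)/2 = 54/2 = 27, a_5 = floor((47 + 47)/27) = 3.
  m_6 = 27*3 - 47 = 34, d_6 = (2263 - 34^2)/27 = 1107/27 = 41, a_6 = floor((47 + 34)/41) = 1.
  m_7 = 41*1 - 34 = 7, d_7 = (2263 - 7^2)/41 = 2214/41 = 54, a_7 = floor((47 + 7)/54) = 1.
  m_8 = 54*1 - 7 = 47, d_8 = (2263 - 47^2)/54 = 54/54 = 1, a_8 = floor((47 + 47)/1) = 94.
  m_9 = 1*94 - 47 = 47, d_9 = (2263 - 47^2)/1 = 54/1 = 54: (m_9, d_9) = (m_1, d_1) = (47, 54), so from here the quotients repeat a_1, ..., a_8; the period length is 8.
So sqrt(2263) = [47; (1, 1, 3, 47, 3, 1, 1, 94)] with period length k = 8.
k is even, so the fundamental solution of x^2 - 2263y^2 = 1 is (p_{k-1}, q_{k-1}) = (p_7, q_7); compute convergents through index 7.
Convergents (p_i = a_i*p_{i-1} + p_{i-2}, q_i = a_i*q_{i-1} + q_{i-2} with p_{-2}=0, p_{-1}=1, q_{-2}=1, q_{-1}=0):
  i=0: a_0=47, p_0 = 47*1 + 0 = 47, q_0 = 47*0 + 1 = 1.
  i=1: a_1=1, p_1 = 1*47 + 1 = 48, q_1 = 1*1 + 0 = 1.
  i=2: a_2=1, p_2 = 1*48 + 47 = 95, q_2 = 1*1 + 1 = 2.
  i=3: a_3=3, p_3 = 3*95 + 48 = 333, q_3 = 3*2 + 1 = 7.
  i=4: a_4=47, p_4 = 47*333 + 95 = 15746, q_4 = 47*7 + 2 = 331.
  i=5: a_5=3, p_5 = 3*15746 + 333 = 47571, q_5 = 3*331 + 7 = 1000.
  i=6: a_6=1, p_6 = 1*47571 + 15746 = 63317, q_6 = 1*1000 + 331 = 1331.
  i=7: a_7=1, p_7 = 1*63317 + 47571 = 110888, q_7 = 1*1331 + 1000 = 2331.
Check: 110888^2 - 2263*2331^2 = 12296148544 - 12296148543 = 1, so (x, y) = (110888, 2331) solves the equation, and by the theorem it is the least positive solution.

(x, y) = (110888, 2331)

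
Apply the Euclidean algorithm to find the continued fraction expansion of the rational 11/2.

[5; 2]

Run the Euclidean algorithm on 11 and 2; the successive quotients are the partial quotients a_0, a_1, ... (each step inverts the fractional part left over by the previous one):
  11 = 5*2 + 1, so a_0 = 5.
  2 = 2*1 + 0, so a_1 = 2.
The remainder reaches 0 after 2 divisions, so the expansion has 2 partial quotients, read off in order.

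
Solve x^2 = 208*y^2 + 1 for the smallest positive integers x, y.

First expand sqrt(208) as a continued fraction. With x_i = (sqrt(208) + m_i)/d_i and (m_0, d_0) = (0, 1): a_0 = floor(sqrt(208)) = 14, since 14^2 = 196 <= 208 < 225 = 15^2.
Iterate m_{i+1} = d_i*a_i - m_i, d_{i+1} = (208 - m_{i+1}^2)/d_i, a_{i+1} = floor((a_0 + m_{i+1})/d_{i+1}):
  m_1 = 1*14 - 0 = 14, d_1 = (208 - 14^2)/1 = 12/1 = 12, a_1 = floor((14 + 14)/12) = 2.
  m_2 = 12*2 - 14 = 10, d_2 = (208 - 10^2)/12 = 108/12 = 9, a_2 = floor((14 + 10)/9) = 2.
  m_3 = 9*2 - 10 = 8, d_3 = (208 - 8^2)/9 = 144/9 = 16, a_3 = floor((14 + 8)/16) = 1.
  m_4 = 16*1 - 8 = 8, d_4 = (208 - 8^2)/16 = 144/16 = 9, a_4 = floor((14 + 8)/9) = 2.
  m_5 = 9*2 - 8 = 10, d_5 = (208 - 10^2)/9 = 108/9 = 12, a_5 = floor((14 + 10)/12) = 2.
  m_6 = 12*2 - 10 = 14, d_6 = (208 - 14^2)/12 = 12/12 = 1, a_6 = floor((14 + 14)/1) = 28.
  m_7 = 1*28 - 14 = 14, d_7 = (208 - 14^2)/1 = 12/1 = 12: (m_7, d_7) = (m_1, d_1) = (14, 12), so from here the quotients repeat a_1, ..., a_6; the period length is 6.
So sqrt(208) = [14; (2, 2, 1, 2, 2, 28)] with period length k = 6.
k is even, so the fundamental solution of x^2 - 208y^2 = 1 is (p_{k-1}, q_{k-1}) = (p_5, q_5); compute convergents through index 5.
Convergents (p_i = a_i*p_{i-1} + p_{i-2}, q_i = a_i*q_{i-1} + q_{i-2} with p_{-2}=0, p_{-1}=1, q_{-2}=1, q_{-1}=0):
  i=0: a_0=14, p_0 = 14*1 + 0 = 14, q_0 = 14*0 + 1 = 1.
  i=1: a_1=2, p_1 = 2*14 + 1 = 29, q_1 = 2*1 + 0 = 2.
  i=2: a_2=2, p_2 = 2*29 + 14 = 72, q_2 = 2*2 + 1 = 5.
  i=3: a_3=1, p_3 = 1*72 + 29 = 101, q_3 = 1*5 + 2 = 7.
  i=4: a_4=2, p_4 = 2*101 + 72 = 274, q_4 = 2*7 + 5 = 19.
  i=5: a_5=2, p_5 = 2*274 + 101 = 649, q_5 = 2*19 + 7 = 45.
Check: 649^2 - 208*45^2 = 421201 - 421200 = 1, so (x, y) = (649, 45) solves the equation, and by the theorem it is the least positive solution.

(x, y) = (649, 45)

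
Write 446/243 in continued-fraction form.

[1; 1, 5, 13, 3]

Run the Euclidean algorithm on 446 and 243; the successive quotients are the partial quotients a_0, a_1, ... (each step inverts the fractional part left over by the previous one):
  446 = 1*243 + 203, so a_0 = 1.
  243 = 1*203 + 40, so a_1 = 1.
  203 = 5*40 + 3, so a_2 = 5.
  40 = 13*3 + 1, so a_3 = 13.
  3 = 3*1 + 0, so a_4 = 3.
The remainder reaches 0 after 5 divisions, so the expansion has 5 partial quotients, read off in order.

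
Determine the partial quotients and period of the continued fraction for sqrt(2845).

Write x_i = (sqrt(2845) + m_i)/d_i with (m_0, d_0) = (0, 1). a_0 = floor(sqrt(2845)) = 53, since 53^2 = 2809 <= 2845 < 2916 = 54^2.
Iterate m_{i+1} = d_i*a_i - m_i, d_{i+1} = (2845 - m_{i+1}^2)/d_i, a_{i+1} = floor((a_0 + m_{i+1})/d_{i+1}):
  m_1 = 1*53 - 0 = 53, d_1 = (2845 - 53^2)/1 = 36/1 = 36, a_1 = floor((53 + 53)/36) = 2.
  m_2 = 36*2 - 53 = 19, d_2 = (2845 - 19^2)/36 = 2484/36 = 69, a_2 = floor((53 + 19)/69) = 1.
  m_3 = 69*1 - 19 = 50, d_3 = (2845 - 50^2)/69 = 345/69 = 5, a_3 = floor((53 + 50)/5) = 20.
  m_4 = 5*20 - 50 = 50, d_4 = (2845 - 50^2)/5 = 345/5 = 69, a_4 = floor((53 + 50)/69) = 1.
  m_5 = 69*1 - 50 = 19, d_5 = (2845 - 19^2)/69 = 2484/69 = 36, a_5 = floor((53 + 19)/36) = 2.
  m_6 = 36*2 - 19 = 53, d_6 = (2845 - 53^2)/36 = 36/36 = 1, a_6 = floor((53 + 53)/1) = 106.
  m_7 = 1*106 - 53 = 53, d_7 = (2845 - 53^2)/1 = 36/1 = 36: (m_7, d_7) = (m_1, d_1) = (53, 36), so from here the quotients repeat a_1, ..., a_6; the period length is 6.
Hence the expansion of sqrt(2845) is a_0 = 53 followed by the repeating block 2, 1, 20, 1, 2, 106 (period 6).

[53; (2, 1, 20, 1, 2, 106)]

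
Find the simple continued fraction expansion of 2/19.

Run the Euclidean algorithm on 2 and 19; the successive quotients are the partial quotients a_0, a_1, ... (each step inverts the fractional part left over by the previous one):
  2 = 0*19 + 2, so a_0 = 0.
  19 = 9*2 + 1, so a_1 = 9.
  2 = 2*1 + 0, so a_2 = 2.
The remainder reaches 0 after 3 divisions, so the expansion has 3 partial quotients, read off in order.

[0; 9, 2]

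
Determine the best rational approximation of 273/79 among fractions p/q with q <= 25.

38/11

Expand x = 273/79 as a continued fraction with the Euclidean algorithm:
  273 = 3*79 + 36, so a_0 = 3.
  79 = 2*36 + 7, so a_1 = 2.
  36 = 5*7 + 1, so a_2 = 5.
  7 = 7*1 + 0, so a_3 = 7.
so x = [3; 2, 5, 7].
Convergents (p_i = a_i*p_{i-1} + p_{i-2}, q_i = a_i*q_{i-1} + q_{i-2} with p_{-2}=0, p_{-1}=1, q_{-2}=1, q_{-1}=0), until the denominator exceeds 25:
  i=0: a_0=3, p_0 = 3*1 + 0 = 3, q_0 = 3*0 + 1 = 1.
  i=1: a_1=2, p_1 = 2*3 + 1 = 7, q_1 = 2*1 + 0 = 2.
  i=2: a_2=5, p_2 = 5*7 + 3 = 38, q_2 = 5*2 + 1 = 11.
  i=3: a_3=7, p_3 = 7*38 + 7 = 273, q_3 = 7*11 + 2 = 79.
q_3 = 79 > 25, so the last convergent with denominator <= 25 is p_2/q_2 = 38/11.
The closest fraction with denominator <= 25 is either p_2/q_2 or the intermediate fraction (k*p_2 + p_1)/(k*q_2 + q_1) with the largest k >= 1 whose denominator stays <= 25; these approach x as k grows, and every other convergent or intermediate fraction in range is farther away.
Largest k: floor((25 - q_1)/q_2) = floor((25 - 2)/11) = 2.
That gives (2*38 + 7)/(2*11 + 2) = 83/24.
Compare the errors: |x - 38/11| = |273*11 - 38*79|/(79*11) = 1/869, and |x - 83/24| = |273*24 - 83*79|/(79*24) = 5/1896.
Cross-multiplying, 1*1896 = 1896 < 4345 = 5*869, so 1/869 is smaller: the convergent 38/11 is closer to x than 83/24.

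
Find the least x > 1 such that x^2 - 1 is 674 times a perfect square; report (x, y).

First expand sqrt(674) as a continued fraction. With x_i = (sqrt(674) + m_i)/d_i and (m_0, d_0) = (0, 1): a_0 = floor(sqrt(674)) = 25, since 25^2 = 625 <= 674 < 676 = 26^2.
Iterate m_{i+1} = d_i*a_i - m_i, d_{i+1} = (674 - m_{i+1}^2)/d_i, a_{i+1} = floor((a_0 + m_{i+1})/d_{i+1}):
  m_1 = 1*25 - 0 = 25, d_1 = (674 - 25^2)/1 = 49/1 = 49, a_1 = floor((25 + 25)/49) = 1.
  m_2 = 49*1 - 25 = 24, d_2 = (674 - 24^2)/49 = 98/49 = 2, a_2 = floor((25 + 24)/2) = 24.
  m_3 = 2*24 - 24 = 24, d_3 = (674 - 24^2)/2 = 98/2 = 49, a_3 = floor((25 + 24)/49) = 1.
  m_4 = 49*1 - 24 = 25, d_4 = (674 - 25^2)/49 = 49/49 = 1, a_4 = floor((25 + 25)/1) = 50.
  m_5 = 1*50 - 25 = 25, d_5 = (674 - 25^2)/1 = 49/1 = 49: (m_5, d_5) = (m_1, d_1) = (25, 49), so from here the quotients repeat a_1, ..., a_4; the period length is 4.
So sqrt(674) = [25; (1, 24, 1, 50)] with period length k = 4.
k is even, so the fundamental solution of x^2 - 674y^2 = 1 is (p_{k-1}, q_{k-1}) = (p_3, q_3); compute convergents through index 3.
Convergents (p_i = a_i*p_{i-1} + p_{i-2}, q_i = a_i*q_{i-1} + q_{i-2} with p_{-2}=0, p_{-1}=1, q_{-2}=1, q_{-1}=0):
  i=0: a_0=25, p_0 = 25*1 + 0 = 25, q_0 = 25*0 + 1 = 1.
  i=1: a_1=1, p_1 = 1*25 + 1 = 26, q_1 = 1*1 + 0 = 1.
  i=2: a_2=24, p_2 = 24*26 + 25 = 649, q_2 = 24*1 + 1 = 25.
  i=3: a_3=1, p_3 = 1*649 + 26 = 675, q_3 = 1*25 + 1 = 26.
Check: 675^2 - 674*26^2 = 455625 - 455624 = 1, so (x, y) = (675, 26) solves the equation, and by the theorem it is the least positive solution.

(x, y) = (675, 26)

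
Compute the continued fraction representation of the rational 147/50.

[2; 1, 15, 1, 2]

Run the Euclidean algorithm on 147 and 50; the successive quotients are the partial quotients a_0, a_1, ... (each step inverts the fractional part left over by the previous one):
  147 = 2*50 + 47, so a_0 = 2.
  50 = 1*47 + 3, so a_1 = 1.
  47 = 15*3 + 2, so a_2 = 15.
  3 = 1*2 + 1, so a_3 = 1.
  2 = 2*1 + 0, so a_4 = 2.
The remainder reaches 0 after 5 divisions, so the expansion has 5 partial quotients, read off in order.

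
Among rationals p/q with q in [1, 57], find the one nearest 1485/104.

Expand x = 1485/104 as a continued fraction with the Euclidean algorithm:
  1485 = 14*104 + 29, so a_0 = 14.
  104 = 3*29 + 17, so a_1 = 3.
  29 = 1*17 + 12, so a_2 = 1.
  17 = 1*12 + 5, so a_3 = 1.
  12 = 2*5 + 2, so a_4 = 2.
  5 = 2*2 + 1, so a_5 = 2.
  2 = 2*1 + 0, so a_6 = 2.
so x = [14; 3, 1, 1, 2, 2, 2].
Convergents (p_i = a_i*p_{i-1} + p_{i-2}, q_i = a_i*q_{i-1} + q_{i-2} with p_{-2}=0, p_{-1}=1, q_{-2}=1, q_{-1}=0), until the denominator exceeds 57:
  i=0: a_0=14, p_0 = 14*1 + 0 = 14, q_0 = 14*0 + 1 = 1.
  i=1: a_1=3, p_1 = 3*14 + 1 = 43, q_1 = 3*1 + 0 = 3.
  i=2: a_2=1, p_2 = 1*43 + 14 = 57, q_2 = 1*3 + 1 = 4.
  i=3: a_3=1, p_3 = 1*57 + 43 = 100, q_3 = 1*4 + 3 = 7.
  i=4: a_4=2, p_4 = 2*100 + 57 = 257, q_4 = 2*7 + 4 = 18.
  i=5: a_5=2, p_5 = 2*257 + 100 = 614, q_5 = 2*18 + 7 = 43.
  i=6: a_6=2, p_6 = 2*614 + 257 = 1485, q_6 = 2*43 + 18 = 104.
q_6 = 104 > 57, so the last convergent with denominator <= 57 is p_5/q_5 = 614/43.
The closest fraction with denominator <= 57 is either p_5/q_5 or the intermediate fraction (k*p_5 + p_4)/(k*q_5 + q_4) with the largest k >= 1 whose denominator stays <= 57; these approach x as k grows, and every other convergent or intermediate fraction in range is farther away.
Largest k: floor((57 - q_4)/q_5) = floor((57 - 18)/43) = 0.
Since k = 0, no intermediate fraction beyond p_5/q_5 has denominator <= 57, so the convergent 614/43 is the closest (its error is |1485*43 - 614*104|/(104*43) = 1/4472).

614/43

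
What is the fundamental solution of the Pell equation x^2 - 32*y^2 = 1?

First expand sqrt(32) as a continued fraction. With x_i = (sqrt(32) + m_i)/d_i and (m_0, d_0) = (0, 1): a_0 = floor(sqrt(32)) = 5, since 5^2 = 25 <= 32 < 36 = 6^2.
Iterate m_{i+1} = d_i*a_i - m_i, d_{i+1} = (32 - m_{i+1}^2)/d_i, a_{i+1} = floor((a_0 + m_{i+1})/d_{i+1}):
  m_1 = 1*5 - 0 = 5, d_1 = (32 - 5^2)/1 = 7/1 = 7, a_1 = floor((5 + 5)/7) = 1.
  m_2 = 7*1 - 5 = 2, d_2 = (32 - 2^2)/7 = 28/7 = 4, a_2 = floor((5 + 2)/4) = 1.
  m_3 = 4*1 - 2 = 2, d_3 = (32 - 2^2)/4 = 28/4 = 7, a_3 = floor((5 + 2)/7) = 1.
  m_4 = 7*1 - 2 = 5, d_4 = (32 - 5^2)/7 = 7/7 = 1, a_4 = floor((5 + 5)/1) = 10.
  m_5 = 1*10 - 5 = 5, d_5 = (32 - 5^2)/1 = 7/1 = 7: (m_5, d_5) = (m_1, d_1) = (5, 7), so from here the quotients repeat a_1, ..., a_4; the period length is 4.
So sqrt(32) = [5; (1, 1, 1, 10)] with period length k = 4.
k is even, so the fundamental solution of x^2 - 32y^2 = 1 is (p_{k-1}, q_{k-1}) = (p_3, q_3); compute convergents through index 3.
Convergents (p_i = a_i*p_{i-1} + p_{i-2}, q_i = a_i*q_{i-1} + q_{i-2} with p_{-2}=0, p_{-1}=1, q_{-2}=1, q_{-1}=0):
  i=0: a_0=5, p_0 = 5*1 + 0 = 5, q_0 = 5*0 + 1 = 1.
  i=1: a_1=1, p_1 = 1*5 + 1 = 6, q_1 = 1*1 + 0 = 1.
  i=2: a_2=1, p_2 = 1*6 + 5 = 11, q_2 = 1*1 + 1 = 2.
  i=3: a_3=1, p_3 = 1*11 + 6 = 17, q_3 = 1*2 + 1 = 3.
Check: 17^2 - 32*3^2 = 289 - 288 = 1, so (x, y) = (17, 3) solves the equation, and by the theorem it is the least positive solution.

(x, y) = (17, 3)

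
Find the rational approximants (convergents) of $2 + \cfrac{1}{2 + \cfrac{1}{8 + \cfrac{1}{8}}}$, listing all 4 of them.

Using the convergent recurrence p_i = a_i*p_{i-1} + p_{i-2}, q_i = a_i*q_{i-1} + q_{i-2} with p_{-2}=0, p_{-1}=1, q_{-2}=1, q_{-1}=0:
  i=0: a_0=2, p_0 = 2*1 + 0 = 2, q_0 = 2*0 + 1 = 1.
  i=1: a_1=2, p_1 = 2*2 + 1 = 5, q_1 = 2*1 + 0 = 2.
  i=2: a_2=8, p_2 = 8*5 + 2 = 42, q_2 = 8*2 + 1 = 17.
  i=3: a_3=8, p_3 = 8*42 + 5 = 341, q_3 = 8*17 + 2 = 138.

2/1, 5/2, 42/17, 341/138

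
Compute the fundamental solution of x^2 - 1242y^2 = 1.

(x, y) = (415151, 11780)

First expand sqrt(1242) as a continued fraction. With x_i = (sqrt(1242) + m_i)/d_i and (m_0, d_0) = (0, 1): a_0 = floor(sqrt(1242)) = 35, since 35^2 = 1225 <= 1242 < 1296 = 36^2.
Iterate m_{i+1} = d_i*a_i - m_i, d_{i+1} = (1242 - m_{i+1}^2)/d_i, a_{i+1} = floor((a_0 + m_{i+1})/d_{i+1}):
  m_1 = 1*35 - 0 = 35, d_1 = (1242 - 35^2)/1 = 17/1 = 17, a_1 = floor((35 + 35)/17) = 4.
  m_2 = 17*4 - 35 = 33, d_2 = (1242 - 33^2)/17 = 153/17 = 9, a_2 = floor((35 + 33)/9) = 7.
  m_3 = 9*7 - 33 = 30, d_3 = (1242 - 30^2)/9 = 342/9 = 38, a_3 = floor((35 + 30)/38) = 1.
  m_4 = 38*1 - 30 = 8, d_4 = (1242 - 8^2)/38 = 1178/38 = 31, a_4 = floor((35 + 8)/31) = 1.
  m_5 = 31*1 - 8 = 23, d_5 = (1242 - 23^2)/31 = 713/31 = 23, a_5 = floor((35 + 23)/23) = 2.
  m_6 = 23*2 - 23 = 23, d_6 = (1242 - 23^2)/23 = 713/23 = 31, a_6 = floor((35 + 23)/31) = 1.
  m_7 = 31*1 - 23 = 8, d_7 = (1242 - 8^2)/31 = 1178/31 = 38, a_7 = floor((35 + 8)/38) = 1.
  m_8 = 38*1 - 8 = 30, d_8 = (1242 - 30^2)/38 = 342/38 = 9, a_8 = floor((35 + 30)/9) = 7.
  m_9 = 9*7 - 30 = 33, d_9 = (1242 - 33^2)/9 = 153/9 = 17, a_9 = floor((35 + 33)/17) = 4.
  m_10 = 17*4 - 33 = 35, d_10 = (1242 - 35^2)/17 = 17/17 = 1, a_10 = floor((35 + 35)/1) = 70.
  m_11 = 1*70 - 35 = 35, d_11 = (1242 - 35^2)/1 = 17/1 = 17: (m_11, d_11) = (m_1, d_1) = (35, 17), so from here the quotients repeat a_1, ..., a_10; the period length is 10.
So sqrt(1242) = [35; (4, 7, 1, 1, 2, 1, 1, 7, 4, 70)] with period length k = 10.
k is even, so the fundamental solution of x^2 - 1242y^2 = 1 is (p_{k-1}, q_{k-1}) = (p_9, q_9); compute convergents through index 9.
Convergents (p_i = a_i*p_{i-1} + p_{i-2}, q_i = a_i*q_{i-1} + q_{i-2} with p_{-2}=0, p_{-1}=1, q_{-2}=1, q_{-1}=0):
  i=0: a_0=35, p_0 = 35*1 + 0 = 35, q_0 = 35*0 + 1 = 1.
  i=1: a_1=4, p_1 = 4*35 + 1 = 141, q_1 = 4*1 + 0 = 4.
  i=2: a_2=7, p_2 = 7*141 + 35 = 1022, q_2 = 7*4 + 1 = 29.
  i=3: a_3=1, p_3 = 1*1022 + 141 = 1163, q_3 = 1*29 + 4 = 33.
  i=4: a_4=1, p_4 = 1*1163 + 1022 = 2185, q_4 = 1*33 + 29 = 62.
  i=5: a_5=2, p_5 = 2*2185 + 1163 = 5533, q_5 = 2*62 + 33 = 157.
  i=6: a_6=1, p_6 = 1*5533 + 2185 = 7718, q_6 = 1*157 + 62 = 219.
  i=7: a_7=1, p_7 = 1*7718 + 5533 = 13251, q_7 = 1*219 + 157 = 376.
  i=8: a_8=7, p_8 = 7*13251 + 7718 = 100475, q_8 = 7*376 + 219 = 2851.
  i=9: a_9=4, p_9 = 4*100475 + 13251 = 415151, q_9 = 4*2851 + 376 = 11780.
Check: 415151^2 - 1242*11780^2 = 172350352801 - 172350352800 = 1, so (x, y) = (415151, 11780) solves the equation, and by the theorem it is the least positive solution.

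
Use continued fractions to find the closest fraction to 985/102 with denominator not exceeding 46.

338/35

Expand x = 985/102 as a continued fraction with the Euclidean algorithm:
  985 = 9*102 + 67, so a_0 = 9.
  102 = 1*67 + 35, so a_1 = 1.
  67 = 1*35 + 32, so a_2 = 1.
  35 = 1*32 + 3, so a_3 = 1.
  32 = 10*3 + 2, so a_4 = 10.
  3 = 1*2 + 1, so a_5 = 1.
  2 = 2*1 + 0, so a_6 = 2.
so x = [9; 1, 1, 1, 10, 1, 2].
Convergents (p_i = a_i*p_{i-1} + p_{i-2}, q_i = a_i*q_{i-1} + q_{i-2} with p_{-2}=0, p_{-1}=1, q_{-2}=1, q_{-1}=0), until the denominator exceeds 46:
  i=0: a_0=9, p_0 = 9*1 + 0 = 9, q_0 = 9*0 + 1 = 1.
  i=1: a_1=1, p_1 = 1*9 + 1 = 10, q_1 = 1*1 + 0 = 1.
  i=2: a_2=1, p_2 = 1*10 + 9 = 19, q_2 = 1*1 + 1 = 2.
  i=3: a_3=1, p_3 = 1*19 + 10 = 29, q_3 = 1*2 + 1 = 3.
  i=4: a_4=10, p_4 = 10*29 + 19 = 309, q_4 = 10*3 + 2 = 32.
  i=5: a_5=1, p_5 = 1*309 + 29 = 338, q_5 = 1*32 + 3 = 35.
  i=6: a_6=2, p_6 = 2*338 + 309 = 985, q_6 = 2*35 + 32 = 102.
q_6 = 102 > 46, so the last convergent with denominator <= 46 is p_5/q_5 = 338/35.
The closest fraction with denominator <= 46 is either p_5/q_5 or the intermediate fraction (k*p_5 + p_4)/(k*q_5 + q_4) with the largest k >= 1 whose denominator stays <= 46; these approach x as k grows, and every other convergent or intermediate fraction in range is farther away.
Largest k: floor((46 - q_4)/q_5) = floor((46 - 32)/35) = 0.
Since k = 0, no intermediate fraction beyond p_5/q_5 has denominator <= 46, so the convergent 338/35 is the closest (its error is |985*35 - 338*102|/(102*35) = 1/3570).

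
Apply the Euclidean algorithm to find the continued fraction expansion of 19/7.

[2; 1, 2, 2]

Run the Euclidean algorithm on 19 and 7; the successive quotients are the partial quotients a_0, a_1, ... (each step inverts the fractional part left over by the previous one):
  19 = 2*7 + 5, so a_0 = 2.
  7 = 1*5 + 2, so a_1 = 1.
  5 = 2*2 + 1, so a_2 = 2.
  2 = 2*1 + 0, so a_3 = 2.
The remainder reaches 0 after 4 divisions, so the expansion has 4 partial quotients, read off in order.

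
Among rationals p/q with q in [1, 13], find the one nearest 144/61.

26/11

Expand x = 144/61 as a continued fraction with the Euclidean algorithm:
  144 = 2*61 + 22, so a_0 = 2.
  61 = 2*22 + 17, so a_1 = 2.
  22 = 1*17 + 5, so a_2 = 1.
  17 = 3*5 + 2, so a_3 = 3.
  5 = 2*2 + 1, so a_4 = 2.
  2 = 2*1 + 0, so a_5 = 2.
so x = [2; 2, 1, 3, 2, 2].
Convergents (p_i = a_i*p_{i-1} + p_{i-2}, q_i = a_i*q_{i-1} + q_{i-2} with p_{-2}=0, p_{-1}=1, q_{-2}=1, q_{-1}=0), until the denominator exceeds 13:
  i=0: a_0=2, p_0 = 2*1 + 0 = 2, q_0 = 2*0 + 1 = 1.
  i=1: a_1=2, p_1 = 2*2 + 1 = 5, q_1 = 2*1 + 0 = 2.
  i=2: a_2=1, p_2 = 1*5 + 2 = 7, q_2 = 1*2 + 1 = 3.
  i=3: a_3=3, p_3 = 3*7 + 5 = 26, q_3 = 3*3 + 2 = 11.
  i=4: a_4=2, p_4 = 2*26 + 7 = 59, q_4 = 2*11 + 3 = 25.
q_4 = 25 > 13, so the last convergent with denominator <= 13 is p_3/q_3 = 26/11.
The closest fraction with denominator <= 13 is either p_3/q_3 or the intermediate fraction (k*p_3 + p_2)/(k*q_3 + q_2) with the largest k >= 1 whose denominator stays <= 13; these approach x as k grows, and every other convergent or intermediate fraction in range is farther away.
Largest k: floor((13 - q_2)/q_3) = floor((13 - 3)/11) = 0.
Since k = 0, no intermediate fraction beyond p_3/q_3 has denominator <= 13, so the convergent 26/11 is the closest (its error is |144*11 - 26*61|/(61*11) = 2/671).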